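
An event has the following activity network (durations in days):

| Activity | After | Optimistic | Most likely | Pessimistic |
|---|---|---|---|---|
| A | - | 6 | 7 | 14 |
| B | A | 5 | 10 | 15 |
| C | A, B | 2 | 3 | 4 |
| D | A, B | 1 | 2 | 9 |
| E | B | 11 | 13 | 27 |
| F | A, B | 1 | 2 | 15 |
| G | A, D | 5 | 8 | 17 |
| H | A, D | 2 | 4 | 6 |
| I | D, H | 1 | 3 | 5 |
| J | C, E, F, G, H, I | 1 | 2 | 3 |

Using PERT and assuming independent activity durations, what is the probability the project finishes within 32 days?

te_A = (6 + 4·7 + 14)/6 = 48/6 = 8; σ²_A = ((14−6)/6)² = 1.778
te_B = (5 + 4·10 + 15)/6 = 60/6 = 10; σ²_B = ((15−5)/6)² = 2.778
te_C = (2 + 4·3 + 4)/6 = 18/6 = 3; σ²_C = ((4−2)/6)² = 0.111
te_D = (1 + 4·2 + 9)/6 = 18/6 = 3; σ²_D = ((9−1)/6)² = 1.778
te_E = (11 + 4·13 + 27)/6 = 90/6 = 15; σ²_E = ((27−11)/6)² = 7.111
te_F = (1 + 4·2 + 15)/6 = 24/6 = 4; σ²_F = ((15−1)/6)² = 5.444
te_G = (5 + 4·8 + 17)/6 = 54/6 = 9; σ²_G = ((17−5)/6)² = 4.000
te_H = (2 + 4·4 + 6)/6 = 24/6 = 4; σ²_H = ((6−2)/6)² = 0.444
te_I = (1 + 4·3 + 5)/6 = 18/6 = 3; σ²_I = ((5−1)/6)² = 0.444
te_J = (1 + 4·2 + 3)/6 = 12/6 = 2; σ²_J = ((3−1)/6)² = 0.111

Forward pass:
ES_A = 0; EF_A = 8
ES_B = 8; EF_B = 8+10 = 18
ES_C = max(EF_A=8, EF_B=18) = 18; EF_C = 18+3 = 21
ES_D = max(EF_A=8, EF_B=18) = 18; EF_D = 18+3 = 21
ES_E = 18; EF_E = 18+15 = 33
ES_F = max(EF_A=8, EF_B=18) = 18; EF_F = 18+4 = 22
ES_G = max(EF_A=8, EF_D=21) = 21; EF_G = 21+9 = 30
ES_H = max(EF_A=8, EF_D=21) = 21; EF_H = 21+4 = 25
ES_I = max(EF_D=21, EF_H=25) = 25; EF_I = 25+3 = 28
ES_J = max(EF_C=21, EF_E=33, EF_F=22, EF_G=30, EF_H=25, EF_I=28) = 33; EF_J = 33+2 = 35
Expected project duration μ = 35 days. Critical path: A → B → E → J.

Variance along critical path = 1.778 + 2.778 + 7.111 + 0.111 = 11.778; σ = √11.778 = 3.432 days.
Z = (32 − 35) / 3.432 = -0.874
P(T ≤ 32) = Φ(-0.874) ≈ 0.191

0.191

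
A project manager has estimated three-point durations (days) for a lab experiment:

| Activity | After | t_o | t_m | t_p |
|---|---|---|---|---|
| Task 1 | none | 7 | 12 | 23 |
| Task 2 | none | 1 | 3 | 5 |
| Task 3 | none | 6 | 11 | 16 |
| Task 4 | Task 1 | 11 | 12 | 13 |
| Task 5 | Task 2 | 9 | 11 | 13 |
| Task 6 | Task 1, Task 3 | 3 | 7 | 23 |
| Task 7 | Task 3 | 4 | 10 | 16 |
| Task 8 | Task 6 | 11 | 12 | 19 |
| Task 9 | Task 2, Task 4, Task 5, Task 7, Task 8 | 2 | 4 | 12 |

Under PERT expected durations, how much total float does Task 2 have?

te_Task 1 = (7 + 4·12 + 23)/6 = 78/6 = 13
te_Task 2 = (1 + 4·3 + 5)/6 = 18/6 = 3
te_Task 3 = (6 + 4·11 + 16)/6 = 66/6 = 11
te_Task 4 = (11 + 4·12 + 13)/6 = 72/6 = 12
te_Task 5 = (9 + 4·11 + 13)/6 = 66/6 = 11
te_Task 6 = (3 + 4·7 + 23)/6 = 54/6 = 9
te_Task 7 = (4 + 4·10 + 16)/6 = 60/6 = 10
te_Task 8 = (11 + 4·12 + 19)/6 = 78/6 = 13
te_Task 9 = (2 + 4·4 + 12)/6 = 30/6 = 5

Forward pass:
ES_Task 1 = 0; EF_Task 1 = 13
ES_Task 2 = 0; EF_Task 2 = 3
ES_Task 3 = 0; EF_Task 3 = 11
ES_Task 4 = 13; EF_Task 4 = 13+12 = 25
ES_Task 5 = 3; EF_Task 5 = 3+11 = 14
ES_Task 6 = max(EF_Task 1=13, EF_Task 3=11) = 13; EF_Task 6 = 13+9 = 22
ES_Task 7 = 11; EF_Task 7 = 11+10 = 21
ES_Task 8 = 22; EF_Task 8 = 22+13 = 35
ES_Task 9 = max(EF_Task 2=3, EF_Task 4=25, EF_Task 5=14, EF_Task 7=21, EF_Task 8=35) = 35; EF_Task 9 = 35+5 = 40
Expected project duration μ = 40 days. Critical path: Task 1 → Task 6 → Task 8 → Task 9.

Backward pass:
LF_Task 9 = 40; LS_Task 9 = 40−5 = 35
LF_Task 8 = LS_Task 9 = 35; LS_Task 8 = 35−13 = 22
LF_Task 7 = LS_Task 9 = 35; LS_Task 7 = 35−10 = 25
LF_Task 6 = LS_Task 8 = 22; LS_Task 6 = 22−9 = 13
LF_Task 5 = LS_Task 9 = 35; LS_Task 5 = 35−11 = 24
LF_Task 4 = LS_Task 9 = 35; LS_Task 4 = 35−12 = 23
LF_Task 3 = min(LS_Task 6=13, LS_Task 7=25) = 13; LS_Task 3 = 13−11 = 2
LF_Task 2 = min(LS_Task 5=24, LS_Task 9=35) = 24; LS_Task 2 = 24−3 = 21
LF_Task 1 = min(LS_Task 4=23, LS_Task 6=13) = 13; LS_Task 1 = 13−13 = 0
Slack_Task 2 = LS_Task 2 − ES_Task 2 = 21 − 0 = 21

21 days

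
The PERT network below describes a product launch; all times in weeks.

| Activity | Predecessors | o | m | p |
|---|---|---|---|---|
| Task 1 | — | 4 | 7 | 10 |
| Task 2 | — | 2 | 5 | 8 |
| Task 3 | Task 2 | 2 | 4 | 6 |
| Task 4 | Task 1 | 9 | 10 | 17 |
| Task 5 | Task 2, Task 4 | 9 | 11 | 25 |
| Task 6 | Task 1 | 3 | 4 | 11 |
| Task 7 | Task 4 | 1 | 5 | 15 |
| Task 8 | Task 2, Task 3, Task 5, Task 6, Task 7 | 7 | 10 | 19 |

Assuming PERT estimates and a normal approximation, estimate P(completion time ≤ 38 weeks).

te_Task 1 = (4 + 4·7 + 10)/6 = 42/6 = 7; σ²_Task 1 = ((10−4)/6)² = 1.000
te_Task 2 = (2 + 4·5 + 8)/6 = 30/6 = 5; σ²_Task 2 = ((8−2)/6)² = 1.000
te_Task 3 = (2 + 4·4 + 6)/6 = 24/6 = 4; σ²_Task 3 = ((6−2)/6)² = 0.444
te_Task 4 = (9 + 4·10 + 17)/6 = 66/6 = 11; σ²_Task 4 = ((17−9)/6)² = 1.778
te_Task 5 = (9 + 4·11 + 25)/6 = 78/6 = 13; σ²_Task 5 = ((25−9)/6)² = 7.111
te_Task 6 = (3 + 4·4 + 11)/6 = 30/6 = 5; σ²_Task 6 = ((11−3)/6)² = 1.778
te_Task 7 = (1 + 4·5 + 15)/6 = 36/6 = 6; σ²_Task 7 = ((15−1)/6)² = 5.444
te_Task 8 = (7 + 4·10 + 19)/6 = 66/6 = 11; σ²_Task 8 = ((19−7)/6)² = 4.000

Forward pass:
ES_Task 1 = 0; EF_Task 1 = 7
ES_Task 2 = 0; EF_Task 2 = 5
ES_Task 3 = 5; EF_Task 3 = 5+4 = 9
ES_Task 4 = 7; EF_Task 4 = 7+11 = 18
ES_Task 5 = max(EF_Task 2=5, EF_Task 4=18) = 18; EF_Task 5 = 18+13 = 31
ES_Task 6 = 7; EF_Task 6 = 7+5 = 12
ES_Task 7 = 18; EF_Task 7 = 18+6 = 24
ES_Task 8 = max(EF_Task 2=5, EF_Task 3=9, EF_Task 5=31, EF_Task 6=12, EF_Task 7=24) = 31; EF_Task 8 = 31+11 = 42
Expected project duration μ = 42 weeks. Critical path: Task 1 → Task 4 → Task 5 → Task 8.

Variance along critical path = 1.000 + 1.778 + 7.111 + 4.000 = 13.889; σ = √13.889 = 3.727 weeks.
Z = (38 − 42) / 3.727 = -1.073
P(T ≤ 38) = Φ(-1.073) ≈ 0.142

0.142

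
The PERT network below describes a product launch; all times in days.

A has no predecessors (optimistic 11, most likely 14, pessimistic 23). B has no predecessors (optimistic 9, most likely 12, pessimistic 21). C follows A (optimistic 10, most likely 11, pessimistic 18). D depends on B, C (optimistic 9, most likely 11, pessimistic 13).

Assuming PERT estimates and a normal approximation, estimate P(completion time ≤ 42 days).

0.946

te_A = (11 + 4·14 + 23)/6 = 90/6 = 15; σ²_A = ((23−11)/6)² = 4.000
te_B = (9 + 4·12 + 21)/6 = 78/6 = 13; σ²_B = ((21−9)/6)² = 4.000
te_C = (10 + 4·11 + 18)/6 = 72/6 = 12; σ²_C = ((18−10)/6)² = 1.778
te_D = (9 + 4·11 + 13)/6 = 66/6 = 11; σ²_D = ((13−9)/6)² = 0.444

Forward pass:
ES_A = 0; EF_A = 15
ES_B = 0; EF_B = 13
ES_C = 15; EF_C = 15+12 = 27
ES_D = max(EF_B=13, EF_C=27) = 27; EF_D = 27+11 = 38
Expected project duration μ = 38 days. Critical path: A → C → D.

Variance along critical path = 4.000 + 1.778 + 0.444 = 6.222; σ = √6.222 = 2.494 days.
Z = (42 − 38) / 2.494 = 1.604
P(T ≤ 42) = Φ(1.604) ≈ 0.946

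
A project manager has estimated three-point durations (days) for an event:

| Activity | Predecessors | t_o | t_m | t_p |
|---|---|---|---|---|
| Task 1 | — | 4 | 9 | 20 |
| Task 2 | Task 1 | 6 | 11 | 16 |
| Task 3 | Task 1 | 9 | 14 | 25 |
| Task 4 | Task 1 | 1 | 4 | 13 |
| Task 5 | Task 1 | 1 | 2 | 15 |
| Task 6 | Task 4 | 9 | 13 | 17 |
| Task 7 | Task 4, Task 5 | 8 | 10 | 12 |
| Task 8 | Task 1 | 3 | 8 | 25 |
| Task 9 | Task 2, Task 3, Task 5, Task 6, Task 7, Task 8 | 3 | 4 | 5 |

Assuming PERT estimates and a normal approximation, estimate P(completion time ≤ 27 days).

0.083

te_Task 1 = (4 + 4·9 + 20)/6 = 60/6 = 10; σ²_Task 1 = ((20−4)/6)² = 7.111
te_Task 2 = (6 + 4·11 + 16)/6 = 66/6 = 11; σ²_Task 2 = ((16−6)/6)² = 2.778
te_Task 3 = (9 + 4·14 + 25)/6 = 90/6 = 15; σ²_Task 3 = ((25−9)/6)² = 7.111
te_Task 4 = (1 + 4·4 + 13)/6 = 30/6 = 5; σ²_Task 4 = ((13−1)/6)² = 4.000
te_Task 5 = (1 + 4·2 + 15)/6 = 24/6 = 4; σ²_Task 5 = ((15−1)/6)² = 5.444
te_Task 6 = (9 + 4·13 + 17)/6 = 78/6 = 13; σ²_Task 6 = ((17−9)/6)² = 1.778
te_Task 7 = (8 + 4·10 + 12)/6 = 60/6 = 10; σ²_Task 7 = ((12−8)/6)² = 0.444
te_Task 8 = (3 + 4·8 + 25)/6 = 60/6 = 10; σ²_Task 8 = ((25−3)/6)² = 13.444
te_Task 9 = (3 + 4·4 + 5)/6 = 24/6 = 4; σ²_Task 9 = ((5−3)/6)² = 0.111

Forward pass:
ES_Task 1 = 0; EF_Task 1 = 10
ES_Task 2 = 10; EF_Task 2 = 10+11 = 21
ES_Task 3 = 10; EF_Task 3 = 10+15 = 25
ES_Task 4 = 10; EF_Task 4 = 10+5 = 15
ES_Task 5 = 10; EF_Task 5 = 10+4 = 14
ES_Task 6 = 15; EF_Task 6 = 15+13 = 28
ES_Task 7 = max(EF_Task 4=15, EF_Task 5=14) = 15; EF_Task 7 = 15+10 = 25
ES_Task 8 = 10; EF_Task 8 = 10+10 = 20
ES_Task 9 = max(EF_Task 2=21, EF_Task 3=25, EF_Task 5=14, EF_Task 6=28, EF_Task 7=25, EF_Task 8=20) = 28; EF_Task 9 = 28+4 = 32
Expected project duration μ = 32 days. Critical path: Task 1 → Task 4 → Task 6 → Task 9.

Variance along critical path = 7.111 + 4.000 + 1.778 + 0.111 = 13.000; σ = √13.000 = 3.606 days.
Z = (27 − 32) / 3.606 = -1.387
P(T ≤ 27) = Φ(-1.387) ≈ 0.083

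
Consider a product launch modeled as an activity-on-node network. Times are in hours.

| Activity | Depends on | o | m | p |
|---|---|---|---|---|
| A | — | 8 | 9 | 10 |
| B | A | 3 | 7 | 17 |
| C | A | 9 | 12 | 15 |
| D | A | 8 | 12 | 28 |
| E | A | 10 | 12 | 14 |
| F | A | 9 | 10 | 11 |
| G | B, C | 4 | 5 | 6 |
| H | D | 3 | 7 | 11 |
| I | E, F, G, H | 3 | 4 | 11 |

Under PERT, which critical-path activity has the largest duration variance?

D

te_A = (8 + 4·9 + 10)/6 = 54/6 = 9; σ²_A = ((10−8)/6)² = 0.111
te_B = (3 + 4·7 + 17)/6 = 48/6 = 8; σ²_B = ((17−3)/6)² = 5.444
te_C = (9 + 4·12 + 15)/6 = 72/6 = 12; σ²_C = ((15−9)/6)² = 1.000
te_D = (8 + 4·12 + 28)/6 = 84/6 = 14; σ²_D = ((28−8)/6)² = 11.111
te_E = (10 + 4·12 + 14)/6 = 72/6 = 12; σ²_E = ((14−10)/6)² = 0.444
te_F = (9 + 4·10 + 11)/6 = 60/6 = 10; σ²_F = ((11−9)/6)² = 0.111
te_G = (4 + 4·5 + 6)/6 = 30/6 = 5; σ²_G = ((6−4)/6)² = 0.111
te_H = (3 + 4·7 + 11)/6 = 42/6 = 7; σ²_H = ((11−3)/6)² = 1.778
te_I = (3 + 4·4 + 11)/6 = 30/6 = 5; σ²_I = ((11−3)/6)² = 1.778

Forward pass:
ES_A = 0; EF_A = 9
ES_B = 9; EF_B = 9+8 = 17
ES_C = 9; EF_C = 9+12 = 21
ES_D = 9; EF_D = 9+14 = 23
ES_E = 9; EF_E = 9+12 = 21
ES_F = 9; EF_F = 9+10 = 19
ES_G = max(EF_B=17, EF_C=21) = 21; EF_G = 21+5 = 26
ES_H = 23; EF_H = 23+7 = 30
ES_I = max(EF_E=21, EF_F=19, EF_G=26, EF_H=30) = 30; EF_I = 30+5 = 35
Expected project duration μ = 35 hours. Critical path: A → D → H → I.

Variances on critical path: σ²_A=0.111, σ²_D=11.111, σ²_H=1.778, σ²_I=1.778.
Largest is σ²_D = 11.111.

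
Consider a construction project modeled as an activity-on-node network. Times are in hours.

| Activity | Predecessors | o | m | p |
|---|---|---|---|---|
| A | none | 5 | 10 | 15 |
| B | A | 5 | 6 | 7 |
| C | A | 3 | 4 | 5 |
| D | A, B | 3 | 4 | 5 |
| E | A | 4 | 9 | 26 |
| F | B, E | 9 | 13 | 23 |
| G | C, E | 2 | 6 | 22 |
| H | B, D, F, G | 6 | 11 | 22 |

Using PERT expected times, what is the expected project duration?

47 hours

te_A = (5 + 4·10 + 15)/6 = 60/6 = 10
te_B = (5 + 4·6 + 7)/6 = 36/6 = 6
te_C = (3 + 4·4 + 5)/6 = 24/6 = 4
te_D = (3 + 4·4 + 5)/6 = 24/6 = 4
te_E = (4 + 4·9 + 26)/6 = 66/6 = 11
te_F = (9 + 4·13 + 23)/6 = 84/6 = 14
te_G = (2 + 4·6 + 22)/6 = 48/6 = 8
te_H = (6 + 4·11 + 22)/6 = 72/6 = 12

Forward pass:
ES_A = 0; EF_A = 10
ES_B = 10; EF_B = 10+6 = 16
ES_C = 10; EF_C = 10+4 = 14
ES_D = max(EF_A=10, EF_B=16) = 16; EF_D = 16+4 = 20
ES_E = 10; EF_E = 10+11 = 21
ES_F = max(EF_B=16, EF_E=21) = 21; EF_F = 21+14 = 35
ES_G = max(EF_C=14, EF_E=21) = 21; EF_G = 21+8 = 29
ES_H = max(EF_B=16, EF_D=20, EF_F=35, EF_G=29) = 35; EF_H = 35+12 = 47
Expected project duration μ = 47 hours. Critical path: A → E → F → H.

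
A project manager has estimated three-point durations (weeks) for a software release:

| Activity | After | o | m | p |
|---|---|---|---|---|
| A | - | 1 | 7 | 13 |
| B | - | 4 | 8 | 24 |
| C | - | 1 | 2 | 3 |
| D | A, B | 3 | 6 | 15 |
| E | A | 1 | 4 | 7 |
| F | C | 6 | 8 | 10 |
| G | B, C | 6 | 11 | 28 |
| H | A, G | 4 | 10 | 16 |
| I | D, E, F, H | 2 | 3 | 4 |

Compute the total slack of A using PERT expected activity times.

16 weeks

te_A = (1 + 4·7 + 13)/6 = 42/6 = 7
te_B = (4 + 4·8 + 24)/6 = 60/6 = 10
te_C = (1 + 4·2 + 3)/6 = 12/6 = 2
te_D = (3 + 4·6 + 15)/6 = 42/6 = 7
te_E = (1 + 4·4 + 7)/6 = 24/6 = 4
te_F = (6 + 4·8 + 10)/6 = 48/6 = 8
te_G = (6 + 4·11 + 28)/6 = 78/6 = 13
te_H = (4 + 4·10 + 16)/6 = 60/6 = 10
te_I = (2 + 4·3 + 4)/6 = 18/6 = 3

Forward pass:
ES_A = 0; EF_A = 7
ES_B = 0; EF_B = 10
ES_C = 0; EF_C = 2
ES_D = max(EF_A=7, EF_B=10) = 10; EF_D = 10+7 = 17
ES_E = 7; EF_E = 7+4 = 11
ES_F = 2; EF_F = 2+8 = 10
ES_G = max(EF_B=10, EF_C=2) = 10; EF_G = 10+13 = 23
ES_H = max(EF_A=7, EF_G=23) = 23; EF_H = 23+10 = 33
ES_I = max(EF_D=17, EF_E=11, EF_F=10, EF_H=33) = 33; EF_I = 33+3 = 36
Expected project duration μ = 36 weeks. Critical path: B → G → H → I.

Backward pass:
LF_I = 36; LS_I = 36−3 = 33
LF_H = LS_I = 33; LS_H = 33−10 = 23
LF_G = LS_H = 23; LS_G = 23−13 = 10
LF_F = LS_I = 33; LS_F = 33−8 = 25
LF_E = LS_I = 33; LS_E = 33−4 = 29
LF_D = LS_I = 33; LS_D = 33−7 = 26
LF_C = min(LS_F=25, LS_G=10) = 10; LS_C = 10−2 = 8
LF_B = min(LS_D=26, LS_G=10) = 10; LS_B = 10−10 = 0
LF_A = min(LS_D=26, LS_E=29, LS_H=23) = 23; LS_A = 23−7 = 16
Slack_A = LS_A − ES_A = 16 − 0 = 16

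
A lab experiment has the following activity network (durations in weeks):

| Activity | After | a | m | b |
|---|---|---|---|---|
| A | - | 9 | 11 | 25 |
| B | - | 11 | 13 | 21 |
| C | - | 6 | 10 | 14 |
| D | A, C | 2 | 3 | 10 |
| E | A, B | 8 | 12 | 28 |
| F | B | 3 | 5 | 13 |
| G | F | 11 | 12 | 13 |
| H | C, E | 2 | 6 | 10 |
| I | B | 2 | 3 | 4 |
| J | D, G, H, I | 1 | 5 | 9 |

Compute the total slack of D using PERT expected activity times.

17 weeks

te_A = (9 + 4·11 + 25)/6 = 78/6 = 13
te_B = (11 + 4·13 + 21)/6 = 84/6 = 14
te_C = (6 + 4·10 + 14)/6 = 60/6 = 10
te_D = (2 + 4·3 + 10)/6 = 24/6 = 4
te_E = (8 + 4·12 + 28)/6 = 84/6 = 14
te_F = (3 + 4·5 + 13)/6 = 36/6 = 6
te_G = (11 + 4·12 + 13)/6 = 72/6 = 12
te_H = (2 + 4·6 + 10)/6 = 36/6 = 6
te_I = (2 + 4·3 + 4)/6 = 18/6 = 3
te_J = (1 + 4·5 + 9)/6 = 30/6 = 5

Forward pass:
ES_A = 0; EF_A = 13
ES_B = 0; EF_B = 14
ES_C = 0; EF_C = 10
ES_D = max(EF_A=13, EF_C=10) = 13; EF_D = 13+4 = 17
ES_E = max(EF_A=13, EF_B=14) = 14; EF_E = 14+14 = 28
ES_F = 14; EF_F = 14+6 = 20
ES_G = 20; EF_G = 20+12 = 32
ES_H = max(EF_C=10, EF_E=28) = 28; EF_H = 28+6 = 34
ES_I = 14; EF_I = 14+3 = 17
ES_J = max(EF_D=17, EF_G=32, EF_H=34, EF_I=17) = 34; EF_J = 34+5 = 39
Expected project duration μ = 39 weeks. Critical path: B → E → H → J.

Backward pass:
LF_J = 39; LS_J = 39−5 = 34
LF_I = LS_J = 34; LS_I = 34−3 = 31
LF_H = LS_J = 34; LS_H = 34−6 = 28
LF_G = LS_J = 34; LS_G = 34−12 = 22
LF_F = LS_G = 22; LS_F = 22−6 = 16
LF_E = LS_H = 28; LS_E = 28−14 = 14
LF_D = LS_J = 34; LS_D = 34−4 = 30
LF_C = min(LS_D=30, LS_H=28) = 28; LS_C = 28−10 = 18
LF_B = min(LS_E=14, LS_F=16, LS_I=31) = 14; LS_B = 14−14 = 0
LF_A = min(LS_D=30, LS_E=14) = 14; LS_A = 14−13 = 1
Slack_D = LS_D − ES_D = 30 − 13 = 17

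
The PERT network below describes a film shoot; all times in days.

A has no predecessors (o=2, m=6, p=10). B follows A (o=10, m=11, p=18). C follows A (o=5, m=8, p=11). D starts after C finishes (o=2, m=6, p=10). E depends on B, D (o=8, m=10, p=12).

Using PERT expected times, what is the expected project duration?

30 days

te_A = (2 + 4·6 + 10)/6 = 36/6 = 6
te_B = (10 + 4·11 + 18)/6 = 72/6 = 12
te_C = (5 + 4·8 + 11)/6 = 48/6 = 8
te_D = (2 + 4·6 + 10)/6 = 36/6 = 6
te_E = (8 + 4·10 + 12)/6 = 60/6 = 10

Forward pass:
ES_A = 0; EF_A = 6
ES_B = 6; EF_B = 6+12 = 18
ES_C = 6; EF_C = 6+8 = 14
ES_D = 14; EF_D = 14+6 = 20
ES_E = max(EF_B=18, EF_D=20) = 20; EF_E = 20+10 = 30
Expected project duration μ = 30 days. Critical path: A → C → D → E.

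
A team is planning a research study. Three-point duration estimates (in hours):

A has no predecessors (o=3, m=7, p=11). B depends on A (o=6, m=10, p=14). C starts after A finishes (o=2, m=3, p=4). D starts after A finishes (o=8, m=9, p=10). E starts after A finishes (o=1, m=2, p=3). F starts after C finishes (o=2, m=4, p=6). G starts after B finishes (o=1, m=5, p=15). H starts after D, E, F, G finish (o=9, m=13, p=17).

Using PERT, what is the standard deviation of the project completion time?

te_A = (3 + 4·7 + 11)/6 = 42/6 = 7; σ²_A = ((11−3)/6)² = 1.778
te_B = (6 + 4·10 + 14)/6 = 60/6 = 10; σ²_B = ((14−6)/6)² = 1.778
te_C = (2 + 4·3 + 4)/6 = 18/6 = 3; σ²_C = ((4−2)/6)² = 0.111
te_D = (8 + 4·9 + 10)/6 = 54/6 = 9; σ²_D = ((10−8)/6)² = 0.111
te_E = (1 + 4·2 + 3)/6 = 12/6 = 2; σ²_E = ((3−1)/6)² = 0.111
te_F = (2 + 4·4 + 6)/6 = 24/6 = 4; σ²_F = ((6−2)/6)² = 0.444
te_G = (1 + 4·5 + 15)/6 = 36/6 = 6; σ²_G = ((15−1)/6)² = 5.444
te_H = (9 + 4·13 + 17)/6 = 78/6 = 13; σ²_H = ((17−9)/6)² = 1.778

Forward pass:
ES_A = 0; EF_A = 7
ES_B = 7; EF_B = 7+10 = 17
ES_C = 7; EF_C = 7+3 = 10
ES_D = 7; EF_D = 7+9 = 16
ES_E = 7; EF_E = 7+2 = 9
ES_F = 10; EF_F = 10+4 = 14
ES_G = 17; EF_G = 17+6 = 23
ES_H = max(EF_D=16, EF_E=9, EF_F=14, EF_G=23) = 23; EF_H = 23+13 = 36
Expected project duration μ = 36 hours. Critical path: A → B → G → H.

Variance along critical path = 1.778 + 1.778 + 5.444 + 1.778 = 10.778
σ = √10.778 = 3.283 hours

3.28 hours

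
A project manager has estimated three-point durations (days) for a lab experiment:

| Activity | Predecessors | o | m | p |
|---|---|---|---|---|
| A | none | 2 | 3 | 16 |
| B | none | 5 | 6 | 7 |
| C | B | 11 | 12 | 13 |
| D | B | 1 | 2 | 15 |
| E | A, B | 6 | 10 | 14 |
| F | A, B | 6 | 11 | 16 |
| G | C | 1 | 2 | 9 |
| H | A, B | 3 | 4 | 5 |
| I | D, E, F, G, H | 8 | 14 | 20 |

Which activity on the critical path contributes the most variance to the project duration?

I

te_A = (2 + 4·3 + 16)/6 = 30/6 = 5; σ²_A = ((16−2)/6)² = 5.444
te_B = (5 + 4·6 + 7)/6 = 36/6 = 6; σ²_B = ((7−5)/6)² = 0.111
te_C = (11 + 4·12 + 13)/6 = 72/6 = 12; σ²_C = ((13−11)/6)² = 0.111
te_D = (1 + 4·2 + 15)/6 = 24/6 = 4; σ²_D = ((15−1)/6)² = 5.444
te_E = (6 + 4·10 + 14)/6 = 60/6 = 10; σ²_E = ((14−6)/6)² = 1.778
te_F = (6 + 4·11 + 16)/6 = 66/6 = 11; σ²_F = ((16−6)/6)² = 2.778
te_G = (1 + 4·2 + 9)/6 = 18/6 = 3; σ²_G = ((9−1)/6)² = 1.778
te_H = (3 + 4·4 + 5)/6 = 24/6 = 4; σ²_H = ((5−3)/6)² = 0.111
te_I = (8 + 4·14 + 20)/6 = 84/6 = 14; σ²_I = ((20−8)/6)² = 4.000

Forward pass:
ES_A = 0; EF_A = 5
ES_B = 0; EF_B = 6
ES_C = 6; EF_C = 6+12 = 18
ES_D = 6; EF_D = 6+4 = 10
ES_E = max(EF_A=5, EF_B=6) = 6; EF_E = 6+10 = 16
ES_F = max(EF_A=5, EF_B=6) = 6; EF_F = 6+11 = 17
ES_G = 18; EF_G = 18+3 = 21
ES_H = max(EF_A=5, EF_B=6) = 6; EF_H = 6+4 = 10
ES_I = max(EF_D=10, EF_E=16, EF_F=17, EF_G=21, EF_H=10) = 21; EF_I = 21+14 = 35
Expected project duration μ = 35 days. Critical path: B → C → G → I.

Variances on critical path: σ²_B=0.111, σ²_C=0.111, σ²_G=1.778, σ²_I=4.000.
Largest is σ²_I = 4.000.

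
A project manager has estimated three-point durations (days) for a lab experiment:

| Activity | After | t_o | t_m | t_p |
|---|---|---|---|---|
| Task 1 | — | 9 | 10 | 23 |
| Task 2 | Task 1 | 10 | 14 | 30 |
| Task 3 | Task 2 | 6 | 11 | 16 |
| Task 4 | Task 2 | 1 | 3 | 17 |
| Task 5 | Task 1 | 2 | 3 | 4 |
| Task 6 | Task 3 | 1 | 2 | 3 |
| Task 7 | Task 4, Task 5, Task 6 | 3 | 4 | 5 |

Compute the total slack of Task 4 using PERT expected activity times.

8 days

te_Task 1 = (9 + 4·10 + 23)/6 = 72/6 = 12
te_Task 2 = (10 + 4·14 + 30)/6 = 96/6 = 16
te_Task 3 = (6 + 4·11 + 16)/6 = 66/6 = 11
te_Task 4 = (1 + 4·3 + 17)/6 = 30/6 = 5
te_Task 5 = (2 + 4·3 + 4)/6 = 18/6 = 3
te_Task 6 = (1 + 4·2 + 3)/6 = 12/6 = 2
te_Task 7 = (3 + 4·4 + 5)/6 = 24/6 = 4

Forward pass:
ES_Task 1 = 0; EF_Task 1 = 12
ES_Task 2 = 12; EF_Task 2 = 12+16 = 28
ES_Task 3 = 28; EF_Task 3 = 28+11 = 39
ES_Task 4 = 28; EF_Task 4 = 28+5 = 33
ES_Task 5 = 12; EF_Task 5 = 12+3 = 15
ES_Task 6 = 39; EF_Task 6 = 39+2 = 41
ES_Task 7 = max(EF_Task 4=33, EF_Task 5=15, EF_Task 6=41) = 41; EF_Task 7 = 41+4 = 45
Expected project duration μ = 45 days. Critical path: Task 1 → Task 2 → Task 3 → Task 6 → Task 7.

Backward pass:
LF_Task 7 = 45; LS_Task 7 = 45−4 = 41
LF_Task 6 = LS_Task 7 = 41; LS_Task 6 = 41−2 = 39
LF_Task 5 = LS_Task 7 = 41; LS_Task 5 = 41−3 = 38
LF_Task 4 = LS_Task 7 = 41; LS_Task 4 = 41−5 = 36
LF_Task 3 = LS_Task 6 = 39; LS_Task 3 = 39−11 = 28
LF_Task 2 = min(LS_Task 3=28, LS_Task 4=36) = 28; LS_Task 2 = 28−16 = 12
LF_Task 1 = min(LS_Task 2=12, LS_Task 5=38) = 12; LS_Task 1 = 12−12 = 0
Slack_Task 4 = LS_Task 4 − ES_Task 4 = 36 − 28 = 8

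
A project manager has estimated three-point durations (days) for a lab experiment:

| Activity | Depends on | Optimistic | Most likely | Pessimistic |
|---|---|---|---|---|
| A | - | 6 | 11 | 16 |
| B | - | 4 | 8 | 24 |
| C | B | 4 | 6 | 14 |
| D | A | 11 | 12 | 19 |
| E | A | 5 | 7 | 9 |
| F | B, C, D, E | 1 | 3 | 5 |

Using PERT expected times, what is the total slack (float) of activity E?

te_A = (6 + 4·11 + 16)/6 = 66/6 = 11
te_B = (4 + 4·8 + 24)/6 = 60/6 = 10
te_C = (4 + 4·6 + 14)/6 = 42/6 = 7
te_D = (11 + 4·12 + 19)/6 = 78/6 = 13
te_E = (5 + 4·7 + 9)/6 = 42/6 = 7
te_F = (1 + 4·3 + 5)/6 = 18/6 = 3

Forward pass:
ES_A = 0; EF_A = 11
ES_B = 0; EF_B = 10
ES_C = 10; EF_C = 10+7 = 17
ES_D = 11; EF_D = 11+13 = 24
ES_E = 11; EF_E = 11+7 = 18
ES_F = max(EF_B=10, EF_C=17, EF_D=24, EF_E=18) = 24; EF_F = 24+3 = 27
Expected project duration μ = 27 days. Critical path: A → D → F.

Backward pass:
LF_F = 27; LS_F = 27−3 = 24
LF_E = LS_F = 24; LS_E = 24−7 = 17
LF_D = LS_F = 24; LS_D = 24−13 = 11
LF_C = LS_F = 24; LS_C = 24−7 = 17
LF_B = min(LS_C=17, LS_F=24) = 17; LS_B = 17−10 = 7
LF_A = min(LS_D=11, LS_E=17) = 11; LS_A = 11−11 = 0
Slack_E = LS_E − ES_E = 17 − 11 = 6

6 days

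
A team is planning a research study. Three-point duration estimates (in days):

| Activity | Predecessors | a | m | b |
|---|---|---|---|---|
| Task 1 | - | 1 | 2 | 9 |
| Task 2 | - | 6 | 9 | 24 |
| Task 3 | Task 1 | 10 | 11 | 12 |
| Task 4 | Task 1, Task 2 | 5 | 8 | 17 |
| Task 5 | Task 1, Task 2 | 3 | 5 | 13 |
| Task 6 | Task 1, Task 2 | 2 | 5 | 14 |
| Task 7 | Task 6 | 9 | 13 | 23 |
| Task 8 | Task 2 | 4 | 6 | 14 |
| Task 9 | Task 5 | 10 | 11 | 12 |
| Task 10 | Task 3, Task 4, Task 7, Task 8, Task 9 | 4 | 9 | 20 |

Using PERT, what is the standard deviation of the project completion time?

5.06 days

te_Task 1 = (1 + 4·2 + 9)/6 = 18/6 = 3; σ²_Task 1 = ((9−1)/6)² = 1.778
te_Task 2 = (6 + 4·9 + 24)/6 = 66/6 = 11; σ²_Task 2 = ((24−6)/6)² = 9.000
te_Task 3 = (10 + 4·11 + 12)/6 = 66/6 = 11; σ²_Task 3 = ((12−10)/6)² = 0.111
te_Task 4 = (5 + 4·8 + 17)/6 = 54/6 = 9; σ²_Task 4 = ((17−5)/6)² = 4.000
te_Task 5 = (3 + 4·5 + 13)/6 = 36/6 = 6; σ²_Task 5 = ((13−3)/6)² = 2.778
te_Task 6 = (2 + 4·5 + 14)/6 = 36/6 = 6; σ²_Task 6 = ((14−2)/6)² = 4.000
te_Task 7 = (9 + 4·13 + 23)/6 = 84/6 = 14; σ²_Task 7 = ((23−9)/6)² = 5.444
te_Task 8 = (4 + 4·6 + 14)/6 = 42/6 = 7; σ²_Task 8 = ((14−4)/6)² = 2.778
te_Task 9 = (10 + 4·11 + 12)/6 = 66/6 = 11; σ²_Task 9 = ((12−10)/6)² = 0.111
te_Task 10 = (4 + 4·9 + 20)/6 = 60/6 = 10; σ²_Task 10 = ((20−4)/6)² = 7.111

Forward pass:
ES_Task 1 = 0; EF_Task 1 = 3
ES_Task 2 = 0; EF_Task 2 = 11
ES_Task 3 = 3; EF_Task 3 = 3+11 = 14
ES_Task 4 = max(EF_Task 1=3, EF_Task 2=11) = 11; EF_Task 4 = 11+9 = 20
ES_Task 5 = max(EF_Task 1=3, EF_Task 2=11) = 11; EF_Task 5 = 11+6 = 17
ES_Task 6 = max(EF_Task 1=3, EF_Task 2=11) = 11; EF_Task 6 = 11+6 = 17
ES_Task 7 = 17; EF_Task 7 = 17+14 = 31
ES_Task 8 = 11; EF_Task 8 = 11+7 = 18
ES_Task 9 = 17; EF_Task 9 = 17+11 = 28
ES_Task 10 = max(EF_Task 3=14, EF_Task 4=20, EF_Task 7=31, EF_Task 8=18, EF_Task 9=28) = 31; EF_Task 10 = 31+10 = 41
Expected project duration μ = 41 days. Critical path: Task 2 → Task 6 → Task 7 → Task 10.

Variance along critical path = 9.000 + 4.000 + 5.444 + 7.111 = 25.556
σ = √25.556 = 5.055 days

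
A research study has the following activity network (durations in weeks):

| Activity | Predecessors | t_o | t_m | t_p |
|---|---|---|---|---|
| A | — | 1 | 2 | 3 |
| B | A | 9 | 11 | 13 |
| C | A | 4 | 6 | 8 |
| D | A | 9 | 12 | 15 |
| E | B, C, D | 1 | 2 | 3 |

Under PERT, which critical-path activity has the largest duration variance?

te_A = (1 + 4·2 + 3)/6 = 12/6 = 2; σ²_A = ((3−1)/6)² = 0.111
te_B = (9 + 4·11 + 13)/6 = 66/6 = 11; σ²_B = ((13−9)/6)² = 0.444
te_C = (4 + 4·6 + 8)/6 = 36/6 = 6; σ²_C = ((8−4)/6)² = 0.444
te_D = (9 + 4·12 + 15)/6 = 72/6 = 12; σ²_D = ((15−9)/6)² = 1.000
te_E = (1 + 4·2 + 3)/6 = 12/6 = 2; σ²_E = ((3−1)/6)² = 0.111

Forward pass:
ES_A = 0; EF_A = 2
ES_B = 2; EF_B = 2+11 = 13
ES_C = 2; EF_C = 2+6 = 8
ES_D = 2; EF_D = 2+12 = 14
ES_E = max(EF_B=13, EF_C=8, EF_D=14) = 14; EF_E = 14+2 = 16
Expected project duration μ = 16 weeks. Critical path: A → D → E.

Variances on critical path: σ²_A=0.111, σ²_D=1.000, σ²_E=0.111.
Largest is σ²_D = 1.000.

D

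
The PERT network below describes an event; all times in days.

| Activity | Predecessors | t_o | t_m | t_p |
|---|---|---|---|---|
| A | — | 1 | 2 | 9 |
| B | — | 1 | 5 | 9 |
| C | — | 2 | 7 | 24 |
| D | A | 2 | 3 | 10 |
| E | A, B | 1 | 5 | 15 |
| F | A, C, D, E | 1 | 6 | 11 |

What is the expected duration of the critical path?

17 days

te_A = (1 + 4·2 + 9)/6 = 18/6 = 3
te_B = (1 + 4·5 + 9)/6 = 30/6 = 5
te_C = (2 + 4·7 + 24)/6 = 54/6 = 9
te_D = (2 + 4·3 + 10)/6 = 24/6 = 4
te_E = (1 + 4·5 + 15)/6 = 36/6 = 6
te_F = (1 + 4·6 + 11)/6 = 36/6 = 6

Forward pass:
ES_A = 0; EF_A = 3
ES_B = 0; EF_B = 5
ES_C = 0; EF_C = 9
ES_D = 3; EF_D = 3+4 = 7
ES_E = max(EF_A=3, EF_B=5) = 5; EF_E = 5+6 = 11
ES_F = max(EF_A=3, EF_C=9, EF_D=7, EF_E=11) = 11; EF_F = 11+6 = 17
Expected project duration μ = 17 days. Critical path: B → E → F.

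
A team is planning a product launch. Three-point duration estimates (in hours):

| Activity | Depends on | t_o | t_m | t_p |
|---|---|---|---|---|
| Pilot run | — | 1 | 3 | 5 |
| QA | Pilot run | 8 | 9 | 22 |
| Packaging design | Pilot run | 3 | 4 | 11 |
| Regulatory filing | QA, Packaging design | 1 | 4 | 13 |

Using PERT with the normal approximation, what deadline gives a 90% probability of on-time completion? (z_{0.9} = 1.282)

23.0 hours

te_Pilot run = (1 + 4·3 + 5)/6 = 18/6 = 3; σ²_Pilot run = ((5−1)/6)² = 0.444
te_QA = (8 + 4·9 + 22)/6 = 66/6 = 11; σ²_QA = ((22−8)/6)² = 5.444
te_Packaging design = (3 + 4·4 + 11)/6 = 30/6 = 5; σ²_Packaging design = ((11−3)/6)² = 1.778
te_Regulatory filing = (1 + 4·4 + 13)/6 = 30/6 = 5; σ²_Regulatory filing = ((13−1)/6)² = 4.000

Forward pass:
ES_Pilot run = 0; EF_Pilot run = 3
ES_QA = 3; EF_QA = 3+11 = 14
ES_Packaging design = 3; EF_Packaging design = 3+5 = 8
ES_Regulatory filing = max(EF_QA=14, EF_Packaging design=8) = 14; EF_Regulatory filing = 14+5 = 19
Expected project duration μ = 19 hours. Critical path: Pilot run → QA → Regulatory filing.

Variance along critical path = 0.444 + 5.444 + 4.000 = 9.889; σ = 3.145 hours.
D = μ + z·σ = 19 + 1.282·3.145 = 23.0 hours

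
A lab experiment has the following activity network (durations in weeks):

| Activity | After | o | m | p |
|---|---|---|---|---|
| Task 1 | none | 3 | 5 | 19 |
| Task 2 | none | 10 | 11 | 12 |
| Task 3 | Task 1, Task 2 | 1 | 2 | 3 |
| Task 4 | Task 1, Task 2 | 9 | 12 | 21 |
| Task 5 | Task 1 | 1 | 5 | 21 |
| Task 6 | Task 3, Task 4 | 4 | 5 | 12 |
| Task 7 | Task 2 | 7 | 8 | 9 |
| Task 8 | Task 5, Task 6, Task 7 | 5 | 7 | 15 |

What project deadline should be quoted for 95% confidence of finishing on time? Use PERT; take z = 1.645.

42.8 weeks

te_Task 1 = (3 + 4·5 + 19)/6 = 42/6 = 7; σ²_Task 1 = ((19−3)/6)² = 7.111
te_Task 2 = (10 + 4·11 + 12)/6 = 66/6 = 11; σ²_Task 2 = ((12−10)/6)² = 0.111
te_Task 3 = (1 + 4·2 + 3)/6 = 12/6 = 2; σ²_Task 3 = ((3−1)/6)² = 0.111
te_Task 4 = (9 + 4·12 + 21)/6 = 78/6 = 13; σ²_Task 4 = ((21−9)/6)² = 4.000
te_Task 5 = (1 + 4·5 + 21)/6 = 42/6 = 7; σ²_Task 5 = ((21−1)/6)² = 11.111
te_Task 6 = (4 + 4·5 + 12)/6 = 36/6 = 6; σ²_Task 6 = ((12−4)/6)² = 1.778
te_Task 7 = (7 + 4·8 + 9)/6 = 48/6 = 8; σ²_Task 7 = ((9−7)/6)² = 0.111
te_Task 8 = (5 + 4·7 + 15)/6 = 48/6 = 8; σ²_Task 8 = ((15−5)/6)² = 2.778

Forward pass:
ES_Task 1 = 0; EF_Task 1 = 7
ES_Task 2 = 0; EF_Task 2 = 11
ES_Task 3 = max(EF_Task 1=7, EF_Task 2=11) = 11; EF_Task 3 = 11+2 = 13
ES_Task 4 = max(EF_Task 1=7, EF_Task 2=11) = 11; EF_Task 4 = 11+13 = 24
ES_Task 5 = 7; EF_Task 5 = 7+7 = 14
ES_Task 6 = max(EF_Task 3=13, EF_Task 4=24) = 24; EF_Task 6 = 24+6 = 30
ES_Task 7 = 11; EF_Task 7 = 11+8 = 19
ES_Task 8 = max(EF_Task 5=14, EF_Task 6=30, EF_Task 7=19) = 30; EF_Task 8 = 30+8 = 38
Expected project duration μ = 38 weeks. Critical path: Task 2 → Task 4 → Task 6 → Task 8.

Variance along critical path = 0.111 + 4.000 + 1.778 + 2.778 = 8.667; σ = 2.944 weeks.
D = μ + z·σ = 38 + 1.645·2.944 = 42.8 weeks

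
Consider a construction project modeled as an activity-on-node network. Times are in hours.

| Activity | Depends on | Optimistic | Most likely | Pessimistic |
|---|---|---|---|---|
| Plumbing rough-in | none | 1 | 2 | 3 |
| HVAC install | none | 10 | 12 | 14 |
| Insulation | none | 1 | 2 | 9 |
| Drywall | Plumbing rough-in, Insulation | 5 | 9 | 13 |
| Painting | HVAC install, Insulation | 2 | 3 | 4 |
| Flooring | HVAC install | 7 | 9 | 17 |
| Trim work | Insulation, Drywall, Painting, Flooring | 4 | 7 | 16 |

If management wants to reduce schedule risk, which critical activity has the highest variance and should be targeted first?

te_Plumbing rough-in = (1 + 4·2 + 3)/6 = 12/6 = 2; σ²_Plumbing rough-in = ((3−1)/6)² = 0.111
te_HVAC install = (10 + 4·12 + 14)/6 = 72/6 = 12; σ²_HVAC install = ((14−10)/6)² = 0.444
te_Insulation = (1 + 4·2 + 9)/6 = 18/6 = 3; σ²_Insulation = ((9−1)/6)² = 1.778
te_Drywall = (5 + 4·9 + 13)/6 = 54/6 = 9; σ²_Drywall = ((13−5)/6)² = 1.778
te_Painting = (2 + 4·3 + 4)/6 = 18/6 = 3; σ²_Painting = ((4−2)/6)² = 0.111
te_Flooring = (7 + 4·9 + 17)/6 = 60/6 = 10; σ²_Flooring = ((17−7)/6)² = 2.778
te_Trim work = (4 + 4·7 + 16)/6 = 48/6 = 8; σ²_Trim work = ((16−4)/6)² = 4.000

Forward pass:
ES_Plumbing rough-in = 0; EF_Plumbing rough-in = 2
ES_HVAC install = 0; EF_HVAC install = 12
ES_Insulation = 0; EF_Insulation = 3
ES_Drywall = max(EF_Plumbing rough-in=2, EF_Insulation=3) = 3; EF_Drywall = 3+9 = 12
ES_Painting = max(EF_HVAC install=12, EF_Insulation=3) = 12; EF_Painting = 12+3 = 15
ES_Flooring = 12; EF_Flooring = 12+10 = 22
ES_Trim work = max(EF_Insulation=3, EF_Drywall=12, EF_Painting=15, EF_Flooring=22) = 22; EF_Trim work = 22+8 = 30
Expected project duration μ = 30 hours. Critical path: HVAC install → Flooring → Trim work.

Variances on critical path: σ²_HVAC install=0.444, σ²_Flooring=2.778, σ²_Trim work=4.000.
Largest is σ²_Trim work = 4.000.

Trim work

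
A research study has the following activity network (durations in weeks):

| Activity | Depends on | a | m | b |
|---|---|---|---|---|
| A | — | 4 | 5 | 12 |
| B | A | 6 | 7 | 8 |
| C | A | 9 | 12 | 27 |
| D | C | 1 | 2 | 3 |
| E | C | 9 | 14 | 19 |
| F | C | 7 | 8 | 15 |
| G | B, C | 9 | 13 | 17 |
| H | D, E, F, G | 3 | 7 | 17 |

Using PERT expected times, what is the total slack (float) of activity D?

12 weeks

te_A = (4 + 4·5 + 12)/6 = 36/6 = 6
te_B = (6 + 4·7 + 8)/6 = 42/6 = 7
te_C = (9 + 4·12 + 27)/6 = 84/6 = 14
te_D = (1 + 4·2 + 3)/6 = 12/6 = 2
te_E = (9 + 4·14 + 19)/6 = 84/6 = 14
te_F = (7 + 4·8 + 15)/6 = 54/6 = 9
te_G = (9 + 4·13 + 17)/6 = 78/6 = 13
te_H = (3 + 4·7 + 17)/6 = 48/6 = 8

Forward pass:
ES_A = 0; EF_A = 6
ES_B = 6; EF_B = 6+7 = 13
ES_C = 6; EF_C = 6+14 = 20
ES_D = 20; EF_D = 20+2 = 22
ES_E = 20; EF_E = 20+14 = 34
ES_F = 20; EF_F = 20+9 = 29
ES_G = max(EF_B=13, EF_C=20) = 20; EF_G = 20+13 = 33
ES_H = max(EF_D=22, EF_E=34, EF_F=29, EF_G=33) = 34; EF_H = 34+8 = 42
Expected project duration μ = 42 weeks. Critical path: A → C → E → H.

Backward pass:
LF_H = 42; LS_H = 42−8 = 34
LF_G = LS_H = 34; LS_G = 34−13 = 21
LF_F = LS_H = 34; LS_F = 34−9 = 25
LF_E = LS_H = 34; LS_E = 34−14 = 20
LF_D = LS_H = 34; LS_D = 34−2 = 32
LF_C = min(LS_D=32, LS_E=20, LS_F=25, LS_G=21) = 20; LS_C = 20−14 = 6
LF_B = LS_G = 21; LS_B = 21−7 = 14
LF_A = min(LS_B=14, LS_C=6) = 6; LS_A = 6−6 = 0
Slack_D = LS_D − ES_D = 32 − 20 = 12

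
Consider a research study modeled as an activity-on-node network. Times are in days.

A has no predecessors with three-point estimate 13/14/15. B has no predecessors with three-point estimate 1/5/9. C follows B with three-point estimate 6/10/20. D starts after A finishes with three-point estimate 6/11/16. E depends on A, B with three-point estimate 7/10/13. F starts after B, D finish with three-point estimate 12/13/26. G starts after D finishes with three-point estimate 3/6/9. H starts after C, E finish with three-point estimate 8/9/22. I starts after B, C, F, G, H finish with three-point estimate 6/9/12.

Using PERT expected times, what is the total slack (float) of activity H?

5 days

te_A = (13 + 4·14 + 15)/6 = 84/6 = 14
te_B = (1 + 4·5 + 9)/6 = 30/6 = 5
te_C = (6 + 4·10 + 20)/6 = 66/6 = 11
te_D = (6 + 4·11 + 16)/6 = 66/6 = 11
te_E = (7 + 4·10 + 13)/6 = 60/6 = 10
te_F = (12 + 4·13 + 26)/6 = 90/6 = 15
te_G = (3 + 4·6 + 9)/6 = 36/6 = 6
te_H = (8 + 4·9 + 22)/6 = 66/6 = 11
te_I = (6 + 4·9 + 12)/6 = 54/6 = 9

Forward pass:
ES_A = 0; EF_A = 14
ES_B = 0; EF_B = 5
ES_C = 5; EF_C = 5+11 = 16
ES_D = 14; EF_D = 14+11 = 25
ES_E = max(EF_A=14, EF_B=5) = 14; EF_E = 14+10 = 24
ES_F = max(EF_B=5, EF_D=25) = 25; EF_F = 25+15 = 40
ES_G = 25; EF_G = 25+6 = 31
ES_H = max(EF_C=16, EF_E=24) = 24; EF_H = 24+11 = 35
ES_I = max(EF_B=5, EF_C=16, EF_F=40, EF_G=31, EF_H=35) = 40; EF_I = 40+9 = 49
Expected project duration μ = 49 days. Critical path: A → D → F → I.

Backward pass:
LF_I = 49; LS_I = 49−9 = 40
LF_H = LS_I = 40; LS_H = 40−11 = 29
LF_G = LS_I = 40; LS_G = 40−6 = 34
LF_F = LS_I = 40; LS_F = 40−15 = 25
LF_E = LS_H = 29; LS_E = 29−10 = 19
LF_D = min(LS_F=25, LS_G=34) = 25; LS_D = 25−11 = 14
LF_C = min(LS_H=29, LS_I=40) = 29; LS_C = 29−11 = 18
LF_B = min(LS_C=18, LS_E=19, LS_F=25, LS_I=40) = 18; LS_B = 18−5 = 13
LF_A = min(LS_D=14, LS_E=19) = 14; LS_A = 14−14 = 0
Slack_H = LS_H − ES_H = 29 − 24 = 5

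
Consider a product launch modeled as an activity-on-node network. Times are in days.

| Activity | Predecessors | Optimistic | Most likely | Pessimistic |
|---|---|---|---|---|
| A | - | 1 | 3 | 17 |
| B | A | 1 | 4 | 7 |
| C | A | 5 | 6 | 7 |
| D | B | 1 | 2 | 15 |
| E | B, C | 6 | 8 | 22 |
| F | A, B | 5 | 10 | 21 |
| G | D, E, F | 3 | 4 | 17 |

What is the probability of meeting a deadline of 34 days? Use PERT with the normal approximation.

0.942

te_A = (1 + 4·3 + 17)/6 = 30/6 = 5; σ²_A = ((17−1)/6)² = 7.111
te_B = (1 + 4·4 + 7)/6 = 24/6 = 4; σ²_B = ((7−1)/6)² = 1.000
te_C = (5 + 4·6 + 7)/6 = 36/6 = 6; σ²_C = ((7−5)/6)² = 0.111
te_D = (1 + 4·2 + 15)/6 = 24/6 = 4; σ²_D = ((15−1)/6)² = 5.444
te_E = (6 + 4·8 + 22)/6 = 60/6 = 10; σ²_E = ((22−6)/6)² = 7.111
te_F = (5 + 4·10 + 21)/6 = 66/6 = 11; σ²_F = ((21−5)/6)² = 7.111
te_G = (3 + 4·4 + 17)/6 = 36/6 = 6; σ²_G = ((17−3)/6)² = 5.444

Forward pass:
ES_A = 0; EF_A = 5
ES_B = 5; EF_B = 5+4 = 9
ES_C = 5; EF_C = 5+6 = 11
ES_D = 9; EF_D = 9+4 = 13
ES_E = max(EF_B=9, EF_C=11) = 11; EF_E = 11+10 = 21
ES_F = max(EF_A=5, EF_B=9) = 9; EF_F = 9+11 = 20
ES_G = max(EF_D=13, EF_E=21, EF_F=20) = 21; EF_G = 21+6 = 27
Expected project duration μ = 27 days. Critical path: A → C → E → G.

Variance along critical path = 7.111 + 0.111 + 7.111 + 5.444 = 19.778; σ = √19.778 = 4.447 days.
Z = (34 − 27) / 4.447 = 1.574
P(T ≤ 34) = Φ(1.574) ≈ 0.942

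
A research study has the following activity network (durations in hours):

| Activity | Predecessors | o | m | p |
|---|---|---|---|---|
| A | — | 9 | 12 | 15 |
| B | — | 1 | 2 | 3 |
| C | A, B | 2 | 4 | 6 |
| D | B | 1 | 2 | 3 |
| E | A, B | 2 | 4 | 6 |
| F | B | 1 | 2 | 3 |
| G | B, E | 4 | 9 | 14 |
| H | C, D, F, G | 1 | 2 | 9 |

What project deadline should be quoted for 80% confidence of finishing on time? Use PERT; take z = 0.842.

30.1 hours

te_A = (9 + 4·12 + 15)/6 = 72/6 = 12; σ²_A = ((15−9)/6)² = 1.000
te_B = (1 + 4·2 + 3)/6 = 12/6 = 2; σ²_B = ((3−1)/6)² = 0.111
te_C = (2 + 4·4 + 6)/6 = 24/6 = 4; σ²_C = ((6−2)/6)² = 0.444
te_D = (1 + 4·2 + 3)/6 = 12/6 = 2; σ²_D = ((3−1)/6)² = 0.111
te_E = (2 + 4·4 + 6)/6 = 24/6 = 4; σ²_E = ((6−2)/6)² = 0.444
te_F = (1 + 4·2 + 3)/6 = 12/6 = 2; σ²_F = ((3−1)/6)² = 0.111
te_G = (4 + 4·9 + 14)/6 = 54/6 = 9; σ²_G = ((14−4)/6)² = 2.778
te_H = (1 + 4·2 + 9)/6 = 18/6 = 3; σ²_H = ((9−1)/6)² = 1.778

Forward pass:
ES_A = 0; EF_A = 12
ES_B = 0; EF_B = 2
ES_C = max(EF_A=12, EF_B=2) = 12; EF_C = 12+4 = 16
ES_D = 2; EF_D = 2+2 = 4
ES_E = max(EF_A=12, EF_B=2) = 12; EF_E = 12+4 = 16
ES_F = 2; EF_F = 2+2 = 4
ES_G = max(EF_B=2, EF_E=16) = 16; EF_G = 16+9 = 25
ES_H = max(EF_C=16, EF_D=4, EF_F=4, EF_G=25) = 25; EF_H = 25+3 = 28
Expected project duration μ = 28 hours. Critical path: A → E → G → H.

Variance along critical path = 1.000 + 0.444 + 2.778 + 1.778 = 6.000; σ = 2.449 hours.
D = μ + z·σ = 28 + 0.842·2.449 = 30.1 hours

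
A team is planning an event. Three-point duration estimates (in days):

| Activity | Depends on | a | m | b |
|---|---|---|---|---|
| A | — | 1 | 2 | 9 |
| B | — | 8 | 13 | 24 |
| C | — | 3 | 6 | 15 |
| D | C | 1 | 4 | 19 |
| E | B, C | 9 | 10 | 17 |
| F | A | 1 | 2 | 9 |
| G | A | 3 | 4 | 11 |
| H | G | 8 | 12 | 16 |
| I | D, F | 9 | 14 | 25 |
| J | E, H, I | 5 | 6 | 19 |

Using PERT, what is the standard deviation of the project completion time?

te_A = (1 + 4·2 + 9)/6 = 18/6 = 3; σ²_A = ((9−1)/6)² = 1.778
te_B = (8 + 4·13 + 24)/6 = 84/6 = 14; σ²_B = ((24−8)/6)² = 7.111
te_C = (3 + 4·6 + 15)/6 = 42/6 = 7; σ²_C = ((15−3)/6)² = 4.000
te_D = (1 + 4·4 + 19)/6 = 36/6 = 6; σ²_D = ((19−1)/6)² = 9.000
te_E = (9 + 4·10 + 17)/6 = 66/6 = 11; σ²_E = ((17−9)/6)² = 1.778
te_F = (1 + 4·2 + 9)/6 = 18/6 = 3; σ²_F = ((9−1)/6)² = 1.778
te_G = (3 + 4·4 + 11)/6 = 30/6 = 5; σ²_G = ((11−3)/6)² = 1.778
te_H = (8 + 4·12 + 16)/6 = 72/6 = 12; σ²_H = ((16−8)/6)² = 1.778
te_I = (9 + 4·14 + 25)/6 = 90/6 = 15; σ²_I = ((25−9)/6)² = 7.111
te_J = (5 + 4·6 + 19)/6 = 48/6 = 8; σ²_J = ((19−5)/6)² = 5.444

Forward pass:
ES_A = 0; EF_A = 3
ES_B = 0; EF_B = 14
ES_C = 0; EF_C = 7
ES_D = 7; EF_D = 7+6 = 13
ES_E = max(EF_B=14, EF_C=7) = 14; EF_E = 14+11 = 25
ES_F = 3; EF_F = 3+3 = 6
ES_G = 3; EF_G = 3+5 = 8
ES_H = 8; EF_H = 8+12 = 20
ES_I = max(EF_D=13, EF_F=6) = 13; EF_I = 13+15 = 28
ES_J = max(EF_E=25, EF_H=20, EF_I=28) = 28; EF_J = 28+8 = 36
Expected project duration μ = 36 days. Critical path: C → D → I → J.

Variance along critical path = 4.000 + 9.000 + 7.111 + 5.444 = 25.556
σ = √25.556 = 5.055 days

5.06 days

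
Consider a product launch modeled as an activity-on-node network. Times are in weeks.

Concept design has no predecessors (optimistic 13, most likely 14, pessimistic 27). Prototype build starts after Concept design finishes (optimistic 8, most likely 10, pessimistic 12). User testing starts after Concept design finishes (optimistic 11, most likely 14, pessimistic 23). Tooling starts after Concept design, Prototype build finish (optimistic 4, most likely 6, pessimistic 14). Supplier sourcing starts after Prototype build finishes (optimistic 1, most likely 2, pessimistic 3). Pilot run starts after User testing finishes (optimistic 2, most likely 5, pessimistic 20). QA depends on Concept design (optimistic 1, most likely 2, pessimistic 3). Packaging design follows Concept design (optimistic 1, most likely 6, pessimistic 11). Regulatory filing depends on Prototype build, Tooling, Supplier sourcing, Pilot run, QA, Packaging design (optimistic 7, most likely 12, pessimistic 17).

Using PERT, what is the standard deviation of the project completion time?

te_Concept design = (13 + 4·14 + 27)/6 = 96/6 = 16; σ²_Concept design = ((27−13)/6)² = 5.444
te_Prototype build = (8 + 4·10 + 12)/6 = 60/6 = 10; σ²_Prototype build = ((12−8)/6)² = 0.444
te_User testing = (11 + 4·14 + 23)/6 = 90/6 = 15; σ²_User testing = ((23−11)/6)² = 4.000
te_Tooling = (4 + 4·6 + 14)/6 = 42/6 = 7; σ²_Tooling = ((14−4)/6)² = 2.778
te_Supplier sourcing = (1 + 4·2 + 3)/6 = 12/6 = 2; σ²_Supplier sourcing = ((3−1)/6)² = 0.111
te_Pilot run = (2 + 4·5 + 20)/6 = 42/6 = 7; σ²_Pilot run = ((20−2)/6)² = 9.000
te_QA = (1 + 4·2 + 3)/6 = 12/6 = 2; σ²_QA = ((3−1)/6)² = 0.111
te_Packaging design = (1 + 4·6 + 11)/6 = 36/6 = 6; σ²_Packaging design = ((11−1)/6)² = 2.778
te_Regulatory filing = (7 + 4·12 + 17)/6 = 72/6 = 12; σ²_Regulatory filing = ((17−7)/6)² = 2.778

Forward pass:
ES_Concept design = 0; EF_Concept design = 16
ES_Prototype build = 16; EF_Prototype build = 16+10 = 26
ES_User testing = 16; EF_User testing = 16+15 = 31
ES_Tooling = max(EF_Concept design=16, EF_Prototype build=26) = 26; EF_Tooling = 26+7 = 33
ES_Supplier sourcing = 26; EF_Supplier sourcing = 26+2 = 28
ES_Pilot run = 31; EF_Pilot run = 31+7 = 38
ES_QA = 16; EF_QA = 16+2 = 18
ES_Packaging design = 16; EF_Packaging design = 16+6 = 22
ES_Regulatory filing = max(EF_Prototype build=26, EF_Tooling=33, EF_Supplier sourcing=28, EF_Pilot run=38, EF_QA=18, EF_Packaging design=22) = 38; EF_Regulatory filing = 38+12 = 50
Expected project duration μ = 50 weeks. Critical path: Concept design → User testing → Pilot run → Regulatory filing.

Variance along critical path = 5.444 + 4.000 + 9.000 + 2.778 = 21.222
σ = √21.222 = 4.607 weeks

4.61 weeks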